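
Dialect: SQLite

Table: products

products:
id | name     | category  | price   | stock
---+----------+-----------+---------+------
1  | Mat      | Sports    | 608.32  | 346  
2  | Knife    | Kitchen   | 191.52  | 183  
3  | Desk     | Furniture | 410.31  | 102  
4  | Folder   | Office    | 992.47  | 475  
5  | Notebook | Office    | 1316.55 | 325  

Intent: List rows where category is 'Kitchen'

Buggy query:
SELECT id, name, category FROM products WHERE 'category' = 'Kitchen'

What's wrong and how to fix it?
Bug: 'category' in single quotes is a string literal, not the column; the comparison is literal-vs-literal and never true

Fix: Reference the column as category without single quotes

Corrected query:
SELECT id, name, category FROM products WHERE category = 'Kitchen'

Result:
id | name  | category
---+-------+---------
2  | Knife | Kitchen 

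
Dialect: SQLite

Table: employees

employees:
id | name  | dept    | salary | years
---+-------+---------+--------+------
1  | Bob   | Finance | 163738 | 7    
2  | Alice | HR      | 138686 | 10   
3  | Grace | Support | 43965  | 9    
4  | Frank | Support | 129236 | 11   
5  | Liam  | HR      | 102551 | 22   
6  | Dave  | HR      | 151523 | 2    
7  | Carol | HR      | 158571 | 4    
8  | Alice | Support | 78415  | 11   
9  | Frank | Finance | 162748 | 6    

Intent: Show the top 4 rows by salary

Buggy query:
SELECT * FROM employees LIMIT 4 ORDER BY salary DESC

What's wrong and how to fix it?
Bug: ORDER BY cannot follow LIMIT; LIMIT is the final clause

Fix: Swap the clauses: ORDER BY first, then LIMIT

Corrected query:
SELECT * FROM employees ORDER BY salary DESC LIMIT 4

Result:
id | name  | dept    | salary | years
---+-------+---------+--------+------
1  | Bob   | Finance | 163738 | 7    
9  | Frank | Finance | 162748 | 6    
7  | Carol | HR      | 158571 | 4    
6  | Dave  | HR      | 151523 | 2    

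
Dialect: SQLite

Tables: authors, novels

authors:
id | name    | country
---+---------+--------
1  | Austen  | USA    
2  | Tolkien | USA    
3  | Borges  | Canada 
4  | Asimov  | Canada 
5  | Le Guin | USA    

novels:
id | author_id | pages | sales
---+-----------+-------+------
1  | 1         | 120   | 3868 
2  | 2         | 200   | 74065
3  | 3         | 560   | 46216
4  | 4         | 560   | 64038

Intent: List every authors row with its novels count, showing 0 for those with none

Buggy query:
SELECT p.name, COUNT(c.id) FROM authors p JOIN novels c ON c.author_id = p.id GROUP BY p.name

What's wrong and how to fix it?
Bug: An inner join excludes parents with zero children

Fix: Switch to LEFT JOIN to retain unmatched parent rows

Corrected query:
SELECT p.name, COUNT(c.id) FROM authors p LEFT JOIN novels c ON c.author_id = p.id GROUP BY p.name

Result:
name    | COUNT(c.id)
--------+------------
Asimov  | 1          
Austen  | 1          
Borges  | 1          
Le Guin | 0          
Tolkien | 1          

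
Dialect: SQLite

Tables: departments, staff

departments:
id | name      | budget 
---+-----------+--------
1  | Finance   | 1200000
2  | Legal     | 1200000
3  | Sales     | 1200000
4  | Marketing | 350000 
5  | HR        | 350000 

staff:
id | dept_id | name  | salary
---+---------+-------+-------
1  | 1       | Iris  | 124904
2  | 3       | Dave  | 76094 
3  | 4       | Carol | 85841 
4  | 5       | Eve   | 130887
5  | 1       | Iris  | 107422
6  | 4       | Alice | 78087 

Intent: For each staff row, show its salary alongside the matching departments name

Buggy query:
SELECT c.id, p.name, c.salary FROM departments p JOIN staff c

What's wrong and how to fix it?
Bug: JOIN with no ON clause produces a cartesian product; every staff row pairs with every departments row

Fix: Add ON c.dept_id = p.id to the JOIN

Corrected query:
SELECT c.id, p.name, c.salary FROM departments p JOIN staff c ON c.dept_id = p.id

Result:
id | name      | salary
---+-----------+-------
1  | Finance   | 124904
2  | Sales     | 76094 
3  | Marketing | 85841 
4  | HR        | 130887
5  | Finance   | 107422
6  | Marketing | 78087 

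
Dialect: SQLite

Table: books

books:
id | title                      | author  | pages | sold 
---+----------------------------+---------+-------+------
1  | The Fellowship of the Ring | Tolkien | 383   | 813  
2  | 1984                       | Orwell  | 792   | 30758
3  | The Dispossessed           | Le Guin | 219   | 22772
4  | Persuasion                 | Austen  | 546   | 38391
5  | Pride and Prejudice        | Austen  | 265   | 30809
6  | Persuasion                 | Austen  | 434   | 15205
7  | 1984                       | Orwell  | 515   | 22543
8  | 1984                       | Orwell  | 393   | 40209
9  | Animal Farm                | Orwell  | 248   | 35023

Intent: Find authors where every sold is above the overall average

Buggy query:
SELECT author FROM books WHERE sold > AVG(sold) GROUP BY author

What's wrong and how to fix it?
Bug: AVG() is an aggregate; it can't sit directly in WHERE

Fix: Use a subquery for AVG and a HAVING MIN(...) filter so the condition holds for every row in the group

Corrected query:
SELECT author FROM books GROUP BY author HAVING MIN(sold) > (SELECT AVG(sold) FROM books)

Result:
(no rows)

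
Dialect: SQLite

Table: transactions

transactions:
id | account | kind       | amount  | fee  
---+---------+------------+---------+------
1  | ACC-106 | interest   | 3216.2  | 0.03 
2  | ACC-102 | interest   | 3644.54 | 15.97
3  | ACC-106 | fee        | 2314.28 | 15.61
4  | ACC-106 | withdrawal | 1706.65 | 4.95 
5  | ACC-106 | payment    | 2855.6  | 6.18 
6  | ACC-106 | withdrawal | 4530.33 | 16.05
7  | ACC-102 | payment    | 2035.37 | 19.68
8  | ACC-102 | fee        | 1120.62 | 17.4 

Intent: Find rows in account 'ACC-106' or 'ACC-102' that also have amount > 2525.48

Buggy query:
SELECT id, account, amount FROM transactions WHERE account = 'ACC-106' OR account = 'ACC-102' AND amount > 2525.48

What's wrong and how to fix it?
Bug: Without parentheses, AND is evaluated before OR, so the amount filter only applies to the 'ACC-102' branch

Fix: Group the OR with parentheses (or use IN), then AND the threshold

Corrected query:
SELECT id, account, amount FROM transactions WHERE (account = 'ACC-106' OR account = 'ACC-102') AND amount > 2525.48

Result:
id | account | amount 
---+---------+--------
1  | ACC-106 | 3216.2 
2  | ACC-102 | 3644.54
5  | ACC-106 | 2855.6 
6  | ACC-106 | 4530.33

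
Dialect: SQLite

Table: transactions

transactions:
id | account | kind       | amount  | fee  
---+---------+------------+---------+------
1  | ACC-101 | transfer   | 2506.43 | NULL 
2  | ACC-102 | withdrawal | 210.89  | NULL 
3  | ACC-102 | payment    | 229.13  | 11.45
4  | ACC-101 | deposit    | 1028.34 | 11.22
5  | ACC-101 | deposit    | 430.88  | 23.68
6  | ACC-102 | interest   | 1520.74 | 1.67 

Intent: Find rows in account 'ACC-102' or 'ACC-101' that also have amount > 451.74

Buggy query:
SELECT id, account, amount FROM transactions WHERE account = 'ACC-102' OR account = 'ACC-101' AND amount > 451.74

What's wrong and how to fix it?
Bug: AND binds tighter than OR, so this parses as account = 'ACC-102' OR (account = 'ACC-101' AND amount > 451.74)

Fix: Group the OR with parentheses (or use IN), then AND the threshold

Corrected query:
SELECT id, account, amount FROM transactions WHERE (account = 'ACC-102' OR account = 'ACC-101') AND amount > 451.74

Result:
id | account | amount 
---+---------+--------
1  | ACC-101 | 2506.43
4  | ACC-101 | 1028.34
6  | ACC-102 | 1520.74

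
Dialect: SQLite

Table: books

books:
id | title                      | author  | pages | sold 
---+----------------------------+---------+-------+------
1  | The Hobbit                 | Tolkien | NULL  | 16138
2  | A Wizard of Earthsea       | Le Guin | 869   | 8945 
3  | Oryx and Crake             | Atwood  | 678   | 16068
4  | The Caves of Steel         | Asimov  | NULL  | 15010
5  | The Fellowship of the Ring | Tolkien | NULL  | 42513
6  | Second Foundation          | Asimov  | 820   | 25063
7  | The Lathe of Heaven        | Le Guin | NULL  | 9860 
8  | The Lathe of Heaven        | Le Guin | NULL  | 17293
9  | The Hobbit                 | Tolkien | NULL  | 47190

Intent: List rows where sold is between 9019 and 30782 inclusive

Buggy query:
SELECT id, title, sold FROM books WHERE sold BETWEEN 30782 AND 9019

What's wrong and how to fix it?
Bug: The bounds are reversed; BETWEEN a AND b requires a <= b to match anything

Fix: Write BETWEEN 9019 AND 30782

Corrected query:
SELECT id, title, sold FROM books WHERE sold BETWEEN 9019 AND 30782

Result:
id | title               | sold 
---+---------------------+------
1  | The Hobbit          | 16138
3  | Oryx and Crake      | 16068
4  | The Caves of Steel  | 15010
6  | Second Foundation   | 25063
7  | The Lathe of Heaven | 9860 
8  | The Lathe of Heaven | 17293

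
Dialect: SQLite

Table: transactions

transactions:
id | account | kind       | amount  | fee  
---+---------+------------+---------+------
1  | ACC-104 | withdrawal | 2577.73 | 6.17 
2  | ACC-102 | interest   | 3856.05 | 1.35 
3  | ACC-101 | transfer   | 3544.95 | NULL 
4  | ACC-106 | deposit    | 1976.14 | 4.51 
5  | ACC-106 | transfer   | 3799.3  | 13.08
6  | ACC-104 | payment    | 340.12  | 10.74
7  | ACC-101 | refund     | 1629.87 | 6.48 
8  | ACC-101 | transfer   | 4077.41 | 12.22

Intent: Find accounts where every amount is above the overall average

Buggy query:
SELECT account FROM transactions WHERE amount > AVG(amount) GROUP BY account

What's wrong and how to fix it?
Bug: AVG() is an aggregate; it can't sit directly in WHERE

Fix: Use a subquery for AVG and a HAVING MIN(...) filter so the condition holds for every row in the group

Corrected query:
SELECT account FROM transactions GROUP BY account HAVING MIN(amount) > (SELECT AVG(amount) FROM transactions)

Result:
account
-------
ACC-102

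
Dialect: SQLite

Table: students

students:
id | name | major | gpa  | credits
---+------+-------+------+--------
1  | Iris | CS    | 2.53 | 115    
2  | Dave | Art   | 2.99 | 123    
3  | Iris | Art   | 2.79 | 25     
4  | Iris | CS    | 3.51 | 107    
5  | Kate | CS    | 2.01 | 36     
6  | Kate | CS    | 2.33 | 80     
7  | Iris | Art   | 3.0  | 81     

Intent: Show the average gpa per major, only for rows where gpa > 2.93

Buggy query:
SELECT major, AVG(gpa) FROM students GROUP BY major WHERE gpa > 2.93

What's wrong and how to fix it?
Bug: WHERE cannot follow GROUP BY

Fix: Move the WHERE clause before GROUP BY

Corrected query:
SELECT major, AVG(gpa) FROM students WHERE gpa > 2.93 GROUP BY major

Result:
major | AVG(gpa)
------+---------
Art   | 2.995   
CS    | 3.51    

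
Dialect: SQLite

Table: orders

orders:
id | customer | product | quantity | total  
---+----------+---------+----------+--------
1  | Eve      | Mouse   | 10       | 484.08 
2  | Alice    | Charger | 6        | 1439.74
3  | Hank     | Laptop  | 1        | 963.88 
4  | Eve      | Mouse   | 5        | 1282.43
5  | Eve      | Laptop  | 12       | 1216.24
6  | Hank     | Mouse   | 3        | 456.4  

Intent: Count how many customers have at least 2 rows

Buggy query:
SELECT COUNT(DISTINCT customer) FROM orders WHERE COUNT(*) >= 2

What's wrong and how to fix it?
Bug: COUNT(*) cannot appear in WHERE; the per-group count doesn't exist yet

Fix: Use a subquery that GROUPs and filters with HAVING, then count its rows

Corrected query:
SELECT COUNT(*) FROM (SELECT customer FROM orders GROUP BY customer HAVING COUNT(*) >= 2)

Result:
COUNT(*)
--------
2       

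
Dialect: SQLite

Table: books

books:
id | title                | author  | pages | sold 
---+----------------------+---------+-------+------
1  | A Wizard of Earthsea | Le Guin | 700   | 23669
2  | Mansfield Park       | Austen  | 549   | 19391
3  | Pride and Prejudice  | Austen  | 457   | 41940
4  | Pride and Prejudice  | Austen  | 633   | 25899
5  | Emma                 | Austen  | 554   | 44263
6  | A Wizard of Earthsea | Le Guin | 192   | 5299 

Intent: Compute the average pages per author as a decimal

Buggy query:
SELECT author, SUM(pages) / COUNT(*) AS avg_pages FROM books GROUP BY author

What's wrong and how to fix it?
Bug: Both operands are integers, so '/' performs integer division and truncates

Fix: Cast one side to REAL so the division keeps the fractional part

Corrected query:
SELECT author, SUM(pages) * 1.0 / COUNT(*) AS avg_pages FROM books GROUP BY author

Result:
author  | avg_pages
--------+----------
Austen  | 548.25   
Le Guin | 446      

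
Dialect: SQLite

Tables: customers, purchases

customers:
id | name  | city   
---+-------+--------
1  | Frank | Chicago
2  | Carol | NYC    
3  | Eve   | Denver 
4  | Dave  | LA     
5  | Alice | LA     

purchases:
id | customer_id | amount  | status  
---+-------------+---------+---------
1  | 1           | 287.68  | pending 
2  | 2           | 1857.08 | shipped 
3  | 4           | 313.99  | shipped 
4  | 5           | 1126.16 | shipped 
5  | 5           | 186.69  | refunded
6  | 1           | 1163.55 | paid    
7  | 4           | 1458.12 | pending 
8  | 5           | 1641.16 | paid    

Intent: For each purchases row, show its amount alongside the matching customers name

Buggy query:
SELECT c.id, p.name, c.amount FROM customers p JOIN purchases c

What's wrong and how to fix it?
Bug: JOIN with no ON clause produces a cartesian product; every purchases row pairs with every customers row

Fix: Specify the join condition linking the foreign key to the parent id

Corrected query:
SELECT c.id, p.name, c.amount FROM customers p JOIN purchases c ON c.customer_id = p.id

Result:
id | name  | amount 
---+-------+--------
1  | Frank | 287.68 
2  | Carol | 1857.08
3  | Dave  | 313.99 
4  | Alice | 1126.16
5  | Alice | 186.69 
6  | Frank | 1163.55
7  | Dave  | 1458.12
8  | Alice | 1641.16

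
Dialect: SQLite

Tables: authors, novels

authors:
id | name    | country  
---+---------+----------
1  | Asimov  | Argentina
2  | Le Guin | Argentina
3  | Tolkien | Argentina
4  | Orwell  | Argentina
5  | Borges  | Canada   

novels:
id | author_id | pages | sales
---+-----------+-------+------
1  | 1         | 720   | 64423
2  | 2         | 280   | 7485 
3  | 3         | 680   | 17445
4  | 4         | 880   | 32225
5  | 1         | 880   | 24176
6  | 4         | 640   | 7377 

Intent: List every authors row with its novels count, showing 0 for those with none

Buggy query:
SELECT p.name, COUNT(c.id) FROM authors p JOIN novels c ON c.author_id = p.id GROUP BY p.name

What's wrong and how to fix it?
Bug: INNER JOIN drops authors rows that have no matching novels rows

Fix: Use LEFT JOIN so parents without children still appear (COUNT(c.id) gives 0)

Corrected query:
SELECT p.name, COUNT(c.id) FROM authors p LEFT JOIN novels c ON c.author_id = p.id GROUP BY p.name

Result:
name    | COUNT(c.id)
--------+------------
Asimov  | 2          
Borges  | 0          
Le Guin | 1          
Orwell  | 2          
Tolkien | 1          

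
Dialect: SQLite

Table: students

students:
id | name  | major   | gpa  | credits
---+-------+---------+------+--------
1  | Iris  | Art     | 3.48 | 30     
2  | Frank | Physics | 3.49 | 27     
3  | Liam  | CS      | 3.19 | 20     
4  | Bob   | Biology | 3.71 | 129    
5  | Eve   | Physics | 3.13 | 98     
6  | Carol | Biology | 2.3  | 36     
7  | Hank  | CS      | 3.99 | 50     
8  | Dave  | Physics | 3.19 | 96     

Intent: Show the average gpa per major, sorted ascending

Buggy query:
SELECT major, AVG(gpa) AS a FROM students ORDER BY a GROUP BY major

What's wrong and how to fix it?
Bug: ORDER BY appears before GROUP BY; SQL clause order requires GROUP BY first

Fix: Reorder: SELECT … FROM … GROUP BY … ORDER BY …

Corrected query:
SELECT major, AVG(gpa) AS a FROM students GROUP BY major ORDER BY a

Result:
major   | a    
--------+------
Biology | 3.005
Physics | 3.27 
Art     | 3.48 
CS      | 3.59 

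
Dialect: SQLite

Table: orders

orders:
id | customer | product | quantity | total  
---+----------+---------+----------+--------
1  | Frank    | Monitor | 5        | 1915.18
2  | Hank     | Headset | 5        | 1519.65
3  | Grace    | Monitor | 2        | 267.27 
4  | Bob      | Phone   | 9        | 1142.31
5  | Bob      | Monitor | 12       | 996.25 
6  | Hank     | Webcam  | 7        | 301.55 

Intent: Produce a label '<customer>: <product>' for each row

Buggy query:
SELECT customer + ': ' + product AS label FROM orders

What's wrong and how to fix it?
Bug: SQLite uses || for string concatenation; + coerces text to numbers (yielding 0)

Fix: Replace + with || to concatenate text

Corrected query:
SELECT customer || ': ' || product AS label FROM orders

Result:
label         
--------------
Frank: Monitor
Hank: Headset 
Grace: Monitor
Bob: Phone    
Bob: Monitor  
Hank: Webcam  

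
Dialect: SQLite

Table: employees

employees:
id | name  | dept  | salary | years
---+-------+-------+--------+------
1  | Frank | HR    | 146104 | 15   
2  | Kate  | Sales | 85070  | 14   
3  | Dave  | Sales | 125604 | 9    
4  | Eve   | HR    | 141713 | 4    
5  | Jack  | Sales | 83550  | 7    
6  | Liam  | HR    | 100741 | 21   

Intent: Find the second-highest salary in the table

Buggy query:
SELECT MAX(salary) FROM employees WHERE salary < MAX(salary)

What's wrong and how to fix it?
Bug: MAX(salary) on the right of the comparison is an aggregate-in-WHERE error

Fix: Put the inner MAX in a scalar subquery

Corrected query:
SELECT MAX(salary) FROM employees WHERE salary < (SELECT MAX(salary) FROM employees)

Result:
MAX(salary)
-----------
141713     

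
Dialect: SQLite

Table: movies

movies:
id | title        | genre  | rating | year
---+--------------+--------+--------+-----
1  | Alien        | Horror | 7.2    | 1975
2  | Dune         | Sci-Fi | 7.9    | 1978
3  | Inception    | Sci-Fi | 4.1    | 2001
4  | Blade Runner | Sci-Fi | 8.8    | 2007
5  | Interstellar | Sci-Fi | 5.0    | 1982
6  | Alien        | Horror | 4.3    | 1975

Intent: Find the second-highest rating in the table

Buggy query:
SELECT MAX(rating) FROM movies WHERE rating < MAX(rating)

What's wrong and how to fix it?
Bug: The inner MAX is an aggregate inside WHERE, which is not allowed

Fix: Put the inner MAX in a scalar subquery

Corrected query:
SELECT MAX(rating) FROM movies WHERE rating < (SELECT MAX(rating) FROM movies)

Result:
MAX(rating)
-----------
7.9        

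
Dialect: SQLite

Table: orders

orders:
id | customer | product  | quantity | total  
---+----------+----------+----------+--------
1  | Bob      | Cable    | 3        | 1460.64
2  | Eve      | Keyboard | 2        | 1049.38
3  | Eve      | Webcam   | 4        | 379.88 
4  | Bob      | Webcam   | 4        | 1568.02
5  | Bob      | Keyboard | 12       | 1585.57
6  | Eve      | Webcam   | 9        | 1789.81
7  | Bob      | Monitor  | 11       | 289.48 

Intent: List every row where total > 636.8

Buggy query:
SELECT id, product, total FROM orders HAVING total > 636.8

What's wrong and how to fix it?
Bug: HAVING filters the output of aggregation, but this query has no GROUP BY and no aggregate functions, so SQLite rejects it (HAVING clause on a non-aggregate query); the condition here is per row

Fix: Replace HAVING with WHERE since the condition applies to individual rows

Corrected query:
SELECT id, product, total FROM orders WHERE total > 636.8

Result:
id | product  | total  
---+----------+--------
1  | Cable    | 1460.64
2  | Keyboard | 1049.38
4  | Webcam   | 1568.02
5  | Keyboard | 1585.57
6  | Webcam   | 1789.81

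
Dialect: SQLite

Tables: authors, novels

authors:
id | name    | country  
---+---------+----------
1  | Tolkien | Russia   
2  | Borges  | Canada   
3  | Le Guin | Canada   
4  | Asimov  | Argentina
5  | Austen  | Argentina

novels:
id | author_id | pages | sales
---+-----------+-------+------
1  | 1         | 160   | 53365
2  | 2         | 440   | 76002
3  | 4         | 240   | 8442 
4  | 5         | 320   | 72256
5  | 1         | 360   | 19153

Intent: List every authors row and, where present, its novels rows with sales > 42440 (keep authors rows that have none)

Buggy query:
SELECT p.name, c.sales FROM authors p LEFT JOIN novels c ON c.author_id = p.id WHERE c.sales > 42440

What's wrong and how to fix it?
Bug: Filtering c.sales in WHERE discards the NULL rows produced by LEFT JOIN, turning it into an inner join

Fix: Put 'c.sales > 42440' in the JOIN's ON clause instead of WHERE

Corrected query:
SELECT p.name, c.sales FROM authors p LEFT JOIN novels c ON c.author_id = p.id AND c.sales > 42440

Result:
name    | sales
--------+------
Tolkien | 53365
Borges  | 76002
Le Guin | NULL 
Asimov  | NULL 
Austen  | 72256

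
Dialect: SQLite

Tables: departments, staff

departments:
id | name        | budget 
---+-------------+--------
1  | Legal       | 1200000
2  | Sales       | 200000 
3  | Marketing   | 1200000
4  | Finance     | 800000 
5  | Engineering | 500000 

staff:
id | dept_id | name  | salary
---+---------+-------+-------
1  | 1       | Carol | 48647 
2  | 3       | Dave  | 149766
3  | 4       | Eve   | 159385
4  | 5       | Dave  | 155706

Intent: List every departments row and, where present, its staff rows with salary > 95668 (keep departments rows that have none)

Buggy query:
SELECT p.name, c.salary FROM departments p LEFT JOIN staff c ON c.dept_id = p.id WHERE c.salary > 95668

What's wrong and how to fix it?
Bug: A WHERE condition on the right-hand table after LEFT JOIN drops unmatched parents

Fix: Put 'c.salary > 95668' in the JOIN's ON clause instead of WHERE

Corrected query:
SELECT p.name, c.salary FROM departments p LEFT JOIN staff c ON c.dept_id = p.id AND c.salary > 95668

Result:
name        | salary
------------+-------
Legal       | NULL  
Sales       | NULL  
Marketing   | 149766
Finance     | 159385
Engineering | 155706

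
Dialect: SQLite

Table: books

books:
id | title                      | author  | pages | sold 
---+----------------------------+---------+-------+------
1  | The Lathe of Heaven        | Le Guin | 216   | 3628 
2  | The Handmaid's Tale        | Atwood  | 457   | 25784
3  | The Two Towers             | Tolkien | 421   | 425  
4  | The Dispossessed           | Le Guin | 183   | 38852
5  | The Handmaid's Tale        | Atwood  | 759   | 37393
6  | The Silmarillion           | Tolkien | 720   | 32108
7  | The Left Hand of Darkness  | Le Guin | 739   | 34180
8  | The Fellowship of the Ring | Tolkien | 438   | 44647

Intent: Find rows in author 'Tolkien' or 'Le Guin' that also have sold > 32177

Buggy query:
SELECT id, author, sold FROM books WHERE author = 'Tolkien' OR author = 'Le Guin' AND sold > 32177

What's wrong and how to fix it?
Bug: Without parentheses, AND is evaluated before OR, so the sold filter only applies to the 'Le Guin' branch

Fix: Add parentheses around the OR so the AND applies to both alternatives

Corrected query:
SELECT id, author, sold FROM books WHERE (author = 'Tolkien' OR author = 'Le Guin') AND sold > 32177

Result:
id | author  | sold 
---+---------+------
4  | Le Guin | 38852
7  | Le Guin | 34180
8  | Tolkien | 44647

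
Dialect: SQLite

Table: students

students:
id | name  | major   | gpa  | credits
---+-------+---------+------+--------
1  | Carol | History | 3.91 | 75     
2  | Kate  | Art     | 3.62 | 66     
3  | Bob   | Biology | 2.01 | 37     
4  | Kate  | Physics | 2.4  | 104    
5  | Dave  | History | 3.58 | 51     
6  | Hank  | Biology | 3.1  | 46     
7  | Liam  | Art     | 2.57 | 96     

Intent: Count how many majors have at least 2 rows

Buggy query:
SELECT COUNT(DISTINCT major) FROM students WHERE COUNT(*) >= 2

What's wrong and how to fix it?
Bug: WHERE filters individual rows, not groups, so a group-level COUNT is invalid there

Fix: Use a subquery that GROUPs and filters with HAVING, then count its rows

Corrected query:
SELECT COUNT(*) FROM (SELECT major FROM students GROUP BY major HAVING COUNT(*) >= 2)

Result:
COUNT(*)
--------
3       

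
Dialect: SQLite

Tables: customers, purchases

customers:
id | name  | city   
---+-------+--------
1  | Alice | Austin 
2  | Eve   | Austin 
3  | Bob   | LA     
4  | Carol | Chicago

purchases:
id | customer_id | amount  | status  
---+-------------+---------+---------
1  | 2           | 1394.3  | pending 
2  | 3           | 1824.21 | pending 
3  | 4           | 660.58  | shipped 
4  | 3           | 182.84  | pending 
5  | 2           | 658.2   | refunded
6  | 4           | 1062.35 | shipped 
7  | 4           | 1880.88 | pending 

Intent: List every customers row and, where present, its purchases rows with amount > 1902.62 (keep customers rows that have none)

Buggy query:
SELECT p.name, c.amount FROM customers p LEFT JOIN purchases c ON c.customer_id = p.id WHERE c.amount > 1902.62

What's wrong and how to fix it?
Bug: A WHERE condition on the right-hand table after LEFT JOIN drops unmatched parents

Fix: Move the right-table condition into the ON clause so unmatched parents are kept

Corrected query:
SELECT p.name, c.amount FROM customers p LEFT JOIN purchases c ON c.customer_id = p.id AND c.amount > 1902.62

Result:
name  | amount
------+-------
Alice | NULL  
Eve   | NULL  
Bob   | NULL  
Carol | NULL  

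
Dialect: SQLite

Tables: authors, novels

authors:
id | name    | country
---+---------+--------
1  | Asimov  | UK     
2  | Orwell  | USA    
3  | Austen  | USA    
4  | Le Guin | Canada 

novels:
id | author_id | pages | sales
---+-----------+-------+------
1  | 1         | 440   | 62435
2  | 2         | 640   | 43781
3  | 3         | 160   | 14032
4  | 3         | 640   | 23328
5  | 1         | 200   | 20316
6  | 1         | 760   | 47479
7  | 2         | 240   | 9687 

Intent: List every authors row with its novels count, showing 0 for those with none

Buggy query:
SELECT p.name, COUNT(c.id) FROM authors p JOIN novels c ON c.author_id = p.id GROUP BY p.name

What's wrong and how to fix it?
Bug: INNER JOIN drops authors rows that have no matching novels rows

Fix: Switch to LEFT JOIN to retain unmatched parent rows

Corrected query:
SELECT p.name, COUNT(c.id) FROM authors p LEFT JOIN novels c ON c.author_id = p.id GROUP BY p.name

Result:
name    | COUNT(c.id)
--------+------------
Asimov  | 3          
Austen  | 2          
Le Guin | 0          
Orwell  | 2          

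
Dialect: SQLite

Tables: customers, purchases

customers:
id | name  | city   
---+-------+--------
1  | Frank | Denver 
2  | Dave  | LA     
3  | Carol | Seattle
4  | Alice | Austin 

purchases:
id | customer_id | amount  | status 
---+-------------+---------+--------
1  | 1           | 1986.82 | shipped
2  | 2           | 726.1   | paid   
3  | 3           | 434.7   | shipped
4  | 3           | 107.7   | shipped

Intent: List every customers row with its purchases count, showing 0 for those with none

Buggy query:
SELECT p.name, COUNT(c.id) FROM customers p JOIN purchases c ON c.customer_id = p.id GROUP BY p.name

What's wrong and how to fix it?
Bug: INNER JOIN drops customers rows that have no matching purchases rows

Fix: Use LEFT JOIN so parents without children still appear (COUNT(c.id) gives 0)

Corrected query:
SELECT p.name, COUNT(c.id) FROM customers p LEFT JOIN purchases c ON c.customer_id = p.id GROUP BY p.name

Result:
name  | COUNT(c.id)
------+------------
Alice | 0          
Carol | 2          
Dave  | 1          
Frank | 1          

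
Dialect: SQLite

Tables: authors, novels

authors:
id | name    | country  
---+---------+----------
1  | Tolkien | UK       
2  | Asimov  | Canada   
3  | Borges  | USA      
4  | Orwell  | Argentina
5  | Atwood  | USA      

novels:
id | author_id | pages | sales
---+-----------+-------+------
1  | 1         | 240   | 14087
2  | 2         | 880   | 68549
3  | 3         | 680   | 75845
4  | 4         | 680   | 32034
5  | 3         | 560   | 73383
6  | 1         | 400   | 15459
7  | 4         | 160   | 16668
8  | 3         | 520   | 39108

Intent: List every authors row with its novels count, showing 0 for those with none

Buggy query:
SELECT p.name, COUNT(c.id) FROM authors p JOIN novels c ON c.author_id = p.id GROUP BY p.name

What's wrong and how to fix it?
Bug: An inner join excludes parents with zero children

Fix: Switch to LEFT JOIN to retain unmatched parent rows

Corrected query:
SELECT p.name, COUNT(c.id) FROM authors p LEFT JOIN novels c ON c.author_id = p.id GROUP BY p.name

Result:
name    | COUNT(c.id)
--------+------------
Asimov  | 1          
Atwood  | 0          
Borges  | 3          
Orwell  | 2          
Tolkien | 2          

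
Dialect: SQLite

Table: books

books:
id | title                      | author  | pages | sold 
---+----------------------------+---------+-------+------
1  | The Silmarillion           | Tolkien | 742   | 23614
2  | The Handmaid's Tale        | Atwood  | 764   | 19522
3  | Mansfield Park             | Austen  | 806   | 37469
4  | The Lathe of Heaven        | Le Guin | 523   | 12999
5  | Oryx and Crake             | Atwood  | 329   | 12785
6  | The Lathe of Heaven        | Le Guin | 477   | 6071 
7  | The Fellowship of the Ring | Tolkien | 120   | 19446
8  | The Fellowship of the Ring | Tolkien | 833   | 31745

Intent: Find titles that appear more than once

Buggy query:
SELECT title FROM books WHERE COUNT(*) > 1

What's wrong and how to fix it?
Bug: WHERE can't reference COUNT(*); aggregates are computed after WHERE

Fix: GROUP BY title, then filter groups with HAVING COUNT(*) > 1

Corrected query:
SELECT title FROM books GROUP BY title HAVING COUNT(*) > 1

Result:
title                     
--------------------------
The Fellowship of the Ring
The Lathe of Heaven       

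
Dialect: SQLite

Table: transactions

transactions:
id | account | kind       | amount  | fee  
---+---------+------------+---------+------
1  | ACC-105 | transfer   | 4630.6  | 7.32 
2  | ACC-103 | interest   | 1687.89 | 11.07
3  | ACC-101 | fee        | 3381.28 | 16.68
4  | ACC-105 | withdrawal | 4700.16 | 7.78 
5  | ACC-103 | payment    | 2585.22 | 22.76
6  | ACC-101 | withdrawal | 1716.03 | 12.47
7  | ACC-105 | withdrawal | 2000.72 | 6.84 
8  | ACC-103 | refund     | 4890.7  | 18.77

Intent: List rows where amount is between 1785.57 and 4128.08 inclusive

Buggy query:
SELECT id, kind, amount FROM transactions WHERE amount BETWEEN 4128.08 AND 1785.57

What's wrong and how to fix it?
Bug: BETWEEN expects the lower bound first; with 4128.08 AND 1785.57 the range is empty

Fix: Write BETWEEN 1785.57 AND 4128.08

Corrected query:
SELECT id, kind, amount FROM transactions WHERE amount BETWEEN 1785.57 AND 4128.08

Result:
id | kind       | amount 
---+------------+--------
3  | fee        | 3381.28
5  | payment    | 2585.22
7  | withdrawal | 2000.72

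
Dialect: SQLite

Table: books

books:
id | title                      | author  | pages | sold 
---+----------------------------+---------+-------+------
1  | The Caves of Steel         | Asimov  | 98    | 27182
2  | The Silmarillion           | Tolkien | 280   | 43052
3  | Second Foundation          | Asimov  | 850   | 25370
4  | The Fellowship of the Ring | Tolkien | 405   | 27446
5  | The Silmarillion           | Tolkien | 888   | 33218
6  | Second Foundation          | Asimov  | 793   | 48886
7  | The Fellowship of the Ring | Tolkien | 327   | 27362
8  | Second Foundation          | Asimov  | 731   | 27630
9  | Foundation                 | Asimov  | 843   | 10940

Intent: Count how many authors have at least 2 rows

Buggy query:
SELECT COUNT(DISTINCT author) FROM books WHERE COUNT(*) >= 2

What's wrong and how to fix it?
Bug: WHERE filters individual rows, not groups, so a group-level COUNT is invalid there

Fix: Use a subquery that GROUPs and filters with HAVING, then count its rows

Corrected query:
SELECT COUNT(*) FROM (SELECT author FROM books GROUP BY author HAVING COUNT(*) >= 2)

Result:
COUNT(*)
--------
2       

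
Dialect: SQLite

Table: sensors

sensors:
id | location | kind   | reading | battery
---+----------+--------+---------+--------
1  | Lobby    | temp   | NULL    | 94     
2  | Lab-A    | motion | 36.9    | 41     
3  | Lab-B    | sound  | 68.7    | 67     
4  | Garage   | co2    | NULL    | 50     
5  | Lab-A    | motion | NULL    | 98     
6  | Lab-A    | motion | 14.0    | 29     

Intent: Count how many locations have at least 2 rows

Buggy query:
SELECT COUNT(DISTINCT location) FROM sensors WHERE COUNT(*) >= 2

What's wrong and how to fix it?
Bug: COUNT(*) cannot appear in WHERE; the per-group count doesn't exist yet

Fix: Use a subquery that GROUPs and filters with HAVING, then count its rows

Corrected query:
SELECT COUNT(*) FROM (SELECT location FROM sensors GROUP BY location HAVING COUNT(*) >= 2)

Result:
COUNT(*)
--------
1       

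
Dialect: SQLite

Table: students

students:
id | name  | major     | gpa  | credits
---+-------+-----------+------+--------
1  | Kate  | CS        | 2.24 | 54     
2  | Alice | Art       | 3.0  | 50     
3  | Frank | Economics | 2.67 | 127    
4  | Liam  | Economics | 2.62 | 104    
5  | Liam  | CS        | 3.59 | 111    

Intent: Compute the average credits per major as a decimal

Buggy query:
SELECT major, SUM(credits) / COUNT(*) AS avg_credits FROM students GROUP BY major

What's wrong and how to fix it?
Bug: SUM(credits) and COUNT(*) are both integers; the division truncates the fractional part

Fix: Cast one side to REAL so the division keeps the fractional part

Corrected query:
SELECT major, SUM(credits) * 1.0 / COUNT(*) AS avg_credits FROM students GROUP BY major

Result:
major     | avg_credits
----------+------------
Art       | 50         
CS        | 82.5       
Economics | 115.5      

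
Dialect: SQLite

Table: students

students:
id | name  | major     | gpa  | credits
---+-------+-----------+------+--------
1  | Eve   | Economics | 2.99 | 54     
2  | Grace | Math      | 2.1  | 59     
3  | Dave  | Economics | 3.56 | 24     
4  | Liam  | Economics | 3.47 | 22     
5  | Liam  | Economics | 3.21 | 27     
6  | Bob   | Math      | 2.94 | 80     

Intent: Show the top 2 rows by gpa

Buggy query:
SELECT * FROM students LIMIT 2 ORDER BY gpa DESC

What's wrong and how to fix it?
Bug: ORDER BY cannot follow LIMIT; LIMIT is the final clause

Fix: Sort with ORDER BY, then apply LIMIT

Corrected query:
SELECT * FROM students ORDER BY gpa DESC LIMIT 2

Result:
id | name | major     | gpa  | credits
---+------+-----------+------+--------
3  | Dave | Economics | 3.56 | 24     
4  | Liam | Economics | 3.47 | 22     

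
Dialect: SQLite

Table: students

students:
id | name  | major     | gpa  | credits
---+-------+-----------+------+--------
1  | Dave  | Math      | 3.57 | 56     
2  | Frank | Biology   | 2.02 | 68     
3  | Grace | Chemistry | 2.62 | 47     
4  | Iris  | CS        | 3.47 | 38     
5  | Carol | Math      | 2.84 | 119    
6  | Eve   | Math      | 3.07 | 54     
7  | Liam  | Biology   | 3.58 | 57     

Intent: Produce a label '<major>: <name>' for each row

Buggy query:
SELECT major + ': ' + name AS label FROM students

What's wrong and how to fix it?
Bug: '+' is numeric addition; on text columns SQLite converts them to 0 instead of concatenating

Fix: Replace + with || to concatenate text

Corrected query:
SELECT major || ': ' || name AS label FROM students

Result:
label           
----------------
Math: Dave      
Biology: Frank  
Chemistry: Grace
CS: Iris        
Math: Carol     
Math: Eve       
Biology: Liam   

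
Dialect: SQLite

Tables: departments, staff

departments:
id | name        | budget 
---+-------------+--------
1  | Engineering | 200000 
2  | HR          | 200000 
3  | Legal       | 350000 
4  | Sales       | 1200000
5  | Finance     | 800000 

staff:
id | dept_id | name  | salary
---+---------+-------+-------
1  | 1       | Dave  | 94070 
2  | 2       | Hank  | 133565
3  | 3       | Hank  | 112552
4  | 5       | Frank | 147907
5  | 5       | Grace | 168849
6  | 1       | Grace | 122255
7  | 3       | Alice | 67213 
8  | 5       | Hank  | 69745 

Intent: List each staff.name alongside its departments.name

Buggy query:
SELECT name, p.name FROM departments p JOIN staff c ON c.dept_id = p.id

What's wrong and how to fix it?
Bug: 'name' exists in both joined tables, so the database can't tell which one is meant

Fix: Qualify the column with its table alias (c.name)

Corrected query:
SELECT c.name, p.name FROM departments p JOIN staff c ON c.dept_id = p.id

Result:
name  | name       
------+------------
Dave  | Engineering
Hank  | HR         
Hank  | Legal      
Frank | Finance    
Grace | Finance    
Grace | Engineering
Alice | Legal      
Hank  | Finance    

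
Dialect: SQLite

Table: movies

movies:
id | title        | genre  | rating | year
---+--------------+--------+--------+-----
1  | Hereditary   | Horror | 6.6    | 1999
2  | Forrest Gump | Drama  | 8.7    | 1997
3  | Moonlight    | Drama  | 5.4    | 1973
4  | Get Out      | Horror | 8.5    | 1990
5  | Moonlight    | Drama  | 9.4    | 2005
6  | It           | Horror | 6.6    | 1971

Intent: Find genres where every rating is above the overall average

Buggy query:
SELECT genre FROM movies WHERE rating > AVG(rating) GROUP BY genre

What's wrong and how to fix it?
Bug: WHERE evaluates per row before aggregation, so AVG() is unavailable

Fix: Compute the overall average in a scalar subquery and compare each group's MIN against it in HAVING

Corrected query:
SELECT genre FROM movies GROUP BY genre HAVING MIN(rating) > (SELECT AVG(rating) FROM movies)

Result:
(no rows)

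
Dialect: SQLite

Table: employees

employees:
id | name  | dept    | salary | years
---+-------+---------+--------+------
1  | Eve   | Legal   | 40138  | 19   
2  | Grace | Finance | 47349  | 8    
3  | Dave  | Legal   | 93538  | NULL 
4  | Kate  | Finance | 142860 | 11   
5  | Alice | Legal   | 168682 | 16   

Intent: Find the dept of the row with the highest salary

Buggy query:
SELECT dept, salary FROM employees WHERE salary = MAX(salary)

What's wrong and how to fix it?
Bug: MAX(salary) is an aggregate and cannot be used directly in WHERE

Fix: Use a subquery: WHERE salary = (SELECT MAX(salary) FROM employees)

Corrected query:
SELECT dept, salary FROM employees WHERE salary = (SELECT MAX(salary) FROM employees)

Result:
dept  | salary
------+-------
Legal | 168682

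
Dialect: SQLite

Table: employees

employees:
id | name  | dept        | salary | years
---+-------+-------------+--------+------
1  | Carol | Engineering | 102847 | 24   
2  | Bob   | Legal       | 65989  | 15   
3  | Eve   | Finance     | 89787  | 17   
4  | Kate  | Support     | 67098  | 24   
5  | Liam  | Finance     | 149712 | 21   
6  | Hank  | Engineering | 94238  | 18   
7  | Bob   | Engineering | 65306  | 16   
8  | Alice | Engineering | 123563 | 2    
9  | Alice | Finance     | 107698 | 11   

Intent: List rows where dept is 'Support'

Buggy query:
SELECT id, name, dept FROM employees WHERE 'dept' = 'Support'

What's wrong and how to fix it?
Bug: 'dept' in single quotes is a string literal, not the column; the comparison is literal-vs-literal and never true

Fix: Reference the column as dept without single quotes

Corrected query:
SELECT id, name, dept FROM employees WHERE dept = 'Support'

Result:
id | name | dept   
---+------+--------
4  | Kate | Support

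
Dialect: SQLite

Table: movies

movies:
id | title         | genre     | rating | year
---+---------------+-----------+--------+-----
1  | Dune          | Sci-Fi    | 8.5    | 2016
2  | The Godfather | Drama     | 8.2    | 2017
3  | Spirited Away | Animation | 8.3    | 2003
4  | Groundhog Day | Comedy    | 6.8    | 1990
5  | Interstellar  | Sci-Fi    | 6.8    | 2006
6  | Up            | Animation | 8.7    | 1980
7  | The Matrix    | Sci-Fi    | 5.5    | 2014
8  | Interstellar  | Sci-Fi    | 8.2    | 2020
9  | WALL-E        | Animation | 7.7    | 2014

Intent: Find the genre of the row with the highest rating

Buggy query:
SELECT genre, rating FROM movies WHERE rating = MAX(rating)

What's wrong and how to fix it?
Bug: MAX(rating) is an aggregate and cannot be used directly in WHERE

Fix: Wrap MAX in a scalar subquery so WHERE compares against a single value

Corrected query:
SELECT genre, rating FROM movies WHERE rating = (SELECT MAX(rating) FROM movies)

Result:
genre     | rating
----------+-------
Animation | 8.7   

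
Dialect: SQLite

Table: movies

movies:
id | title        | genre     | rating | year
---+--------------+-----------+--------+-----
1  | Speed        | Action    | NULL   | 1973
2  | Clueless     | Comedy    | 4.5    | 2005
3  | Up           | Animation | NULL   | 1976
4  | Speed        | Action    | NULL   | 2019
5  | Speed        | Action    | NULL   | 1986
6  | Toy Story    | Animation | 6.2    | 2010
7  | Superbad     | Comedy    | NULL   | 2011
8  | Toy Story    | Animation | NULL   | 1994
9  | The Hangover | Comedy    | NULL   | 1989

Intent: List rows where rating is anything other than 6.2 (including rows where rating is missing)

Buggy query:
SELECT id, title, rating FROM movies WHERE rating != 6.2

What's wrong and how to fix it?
Bug: Inequality against NULL is unknown, not true; rows with NULL are dropped

Fix: Add an explicit OR rating IS NULL to include the missing-value rows

Corrected query:
SELECT id, title, rating FROM movies WHERE rating != 6.2 OR rating IS NULL

Result:
id | title        | rating
---+--------------+-------
1  | Speed        | NULL  
2  | Clueless     | 4.5   
3  | Up           | NULL  
4  | Speed        | NULL  
5  | Speed        | NULL  
7  | Superbad     | NULL  
8  | Toy Story    | NULL  
9  | The Hangover | NULL  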